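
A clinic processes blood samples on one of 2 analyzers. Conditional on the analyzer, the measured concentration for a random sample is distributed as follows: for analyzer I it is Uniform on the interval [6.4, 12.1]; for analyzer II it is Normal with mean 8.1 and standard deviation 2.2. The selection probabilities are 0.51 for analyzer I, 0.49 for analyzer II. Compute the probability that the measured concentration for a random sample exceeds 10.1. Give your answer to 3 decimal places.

0.268

Conditional on each analyzer, P(X > 10.1): I: 0.350877; II: 0.181651.
By total probability, P(X > 10.1) = 0.51·0.350877 + 0.49·0.181651 = 0.267956.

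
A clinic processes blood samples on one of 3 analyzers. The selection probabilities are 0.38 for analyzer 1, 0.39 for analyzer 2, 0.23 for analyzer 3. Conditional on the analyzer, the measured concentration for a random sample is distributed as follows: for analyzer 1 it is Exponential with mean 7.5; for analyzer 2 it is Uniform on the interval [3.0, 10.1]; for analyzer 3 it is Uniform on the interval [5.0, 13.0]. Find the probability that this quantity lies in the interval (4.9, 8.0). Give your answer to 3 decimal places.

0.323

Conditional on each analyzer, P(4.9 < X < 8.0): 1: 0.176155; 2: 0.43662; 3: 0.375.
By total probability, P(4.9 < X < 8.0) = 0.38·0.176155 + 0.39·0.43662 + 0.23·0.375 = 0.32347.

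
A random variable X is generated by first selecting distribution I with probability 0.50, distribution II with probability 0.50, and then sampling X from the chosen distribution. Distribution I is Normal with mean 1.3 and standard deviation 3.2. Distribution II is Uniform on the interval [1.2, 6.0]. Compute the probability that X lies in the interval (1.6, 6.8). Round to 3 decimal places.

0.668

Conditional on each component, P(1.6 < X < 6.8): I: 0.419824; II: 0.916667.
By total probability, P(1.6 < X < 6.8) = 0.5·0.419824 + 0.5·0.916667 = 0.668245.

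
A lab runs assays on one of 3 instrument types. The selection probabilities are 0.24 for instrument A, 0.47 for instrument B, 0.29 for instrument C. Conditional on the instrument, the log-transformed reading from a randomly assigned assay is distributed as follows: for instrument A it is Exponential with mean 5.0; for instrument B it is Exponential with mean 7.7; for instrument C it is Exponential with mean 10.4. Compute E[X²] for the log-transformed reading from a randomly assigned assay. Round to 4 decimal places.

130.4654

For each component E[X²] = Var + (mean)², giving A: 50; B: 118.58; C: 216.32.
Overall E[X²] = 0.24·50 + 0.47·118.58 + 0.29·216.32 = 130.465.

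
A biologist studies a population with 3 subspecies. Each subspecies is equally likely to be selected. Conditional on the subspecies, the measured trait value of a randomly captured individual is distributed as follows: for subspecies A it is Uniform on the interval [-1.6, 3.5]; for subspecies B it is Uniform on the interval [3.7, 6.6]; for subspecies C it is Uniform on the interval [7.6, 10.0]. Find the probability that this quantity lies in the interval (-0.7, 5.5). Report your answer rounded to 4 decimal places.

0.4814

Conditional on each subspecies, P(-0.7 < X < 5.5): A: 0.823529; B: 0.62069; C: 0.
By total probability, P(-0.7 < X < 5.5) = 0.333333·0.823529 + 0.333333·0.62069 + 0.333333·0 = 0.481406.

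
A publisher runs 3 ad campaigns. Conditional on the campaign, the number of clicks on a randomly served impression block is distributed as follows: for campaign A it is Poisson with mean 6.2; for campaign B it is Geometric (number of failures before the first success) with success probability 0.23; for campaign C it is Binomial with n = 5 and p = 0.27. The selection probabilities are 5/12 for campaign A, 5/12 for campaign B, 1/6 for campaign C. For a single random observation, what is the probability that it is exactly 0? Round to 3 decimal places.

Conditional on each campaign, P(X = 0): A: 0.00202943; B: 0.23; C: 0.207307.
By total probability, P(X = 0) = 0.416667·0.00202943 + 0.416667·0.23 + 0.166667·0.207307 = 0.13123.

0.131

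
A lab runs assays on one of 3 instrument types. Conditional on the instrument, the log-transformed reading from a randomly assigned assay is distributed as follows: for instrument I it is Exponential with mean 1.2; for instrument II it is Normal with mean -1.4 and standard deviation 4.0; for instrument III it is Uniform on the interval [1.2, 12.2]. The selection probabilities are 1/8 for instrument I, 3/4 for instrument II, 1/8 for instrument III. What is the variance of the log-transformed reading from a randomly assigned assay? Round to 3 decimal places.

Per component, I: μ=1.2, E[X²]=2.88; II: μ=-1.4, E[X²]=17.96; III: μ=6.7, E[X²]=54.9733.
E[X] = 0.125·1.2 + 0.75·-1.4 + 0.125·6.7 = -0.0625.
E[X²] = 0.125·2.88 + 0.75·17.96 + 0.125·54.9733 = 20.7017.
Var(X) = E[X²] − (E[X])² = 20.7017 − 0.00390625 = 20.6978.

20.698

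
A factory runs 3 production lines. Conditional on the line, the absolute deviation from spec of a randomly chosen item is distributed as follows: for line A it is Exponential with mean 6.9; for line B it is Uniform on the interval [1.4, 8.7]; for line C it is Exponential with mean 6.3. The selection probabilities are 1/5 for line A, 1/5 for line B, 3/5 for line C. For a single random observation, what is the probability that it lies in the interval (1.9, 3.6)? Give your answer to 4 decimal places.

0.1847

Conditional on each line, P(1.9 < X < 3.6): A: 0.165809; B: 0.232877; C: 0.174925.
By total probability, P(1.9 < X < 3.6) = 0.2·0.165809 + 0.2·0.232877 + 0.6·0.174925 = 0.184692.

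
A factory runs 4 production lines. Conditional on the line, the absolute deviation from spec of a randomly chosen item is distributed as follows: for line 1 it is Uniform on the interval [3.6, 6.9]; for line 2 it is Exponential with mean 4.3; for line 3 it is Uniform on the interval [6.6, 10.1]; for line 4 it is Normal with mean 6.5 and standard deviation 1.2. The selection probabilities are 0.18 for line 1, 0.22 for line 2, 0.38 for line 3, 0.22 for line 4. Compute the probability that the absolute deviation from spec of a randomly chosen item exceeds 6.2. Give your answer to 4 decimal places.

0.6019

Conditional on each line, P(X > 6.2): 1: 0.212121; 2: 0.236487; 3: 1; 4: 0.598706.
By total probability, P(X > 6.2) = 0.18·0.212121 + 0.22·0.236487 + 0.38·1 + 0.22·0.598706 = 0.601924.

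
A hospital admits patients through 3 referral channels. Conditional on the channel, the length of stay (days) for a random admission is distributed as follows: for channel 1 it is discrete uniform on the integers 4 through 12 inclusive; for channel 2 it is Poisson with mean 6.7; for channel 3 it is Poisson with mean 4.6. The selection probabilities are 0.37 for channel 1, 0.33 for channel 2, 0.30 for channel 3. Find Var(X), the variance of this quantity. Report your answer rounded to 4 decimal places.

Per component, 1: μ=8, E[X²]=70.6667; 2: μ=6.7, E[X²]=51.59; 3: μ=4.6, E[X²]=25.76.
E[X] = 0.37·8 + 0.33·6.7 + 0.3·4.6 = 6.551.
E[X²] = 0.37·70.6667 + 0.33·51.59 + 0.3·25.76 = 50.8994.
Var(X) = E[X²] − (E[X])² = 50.8994 − 42.9156 = 7.98377.

7.9838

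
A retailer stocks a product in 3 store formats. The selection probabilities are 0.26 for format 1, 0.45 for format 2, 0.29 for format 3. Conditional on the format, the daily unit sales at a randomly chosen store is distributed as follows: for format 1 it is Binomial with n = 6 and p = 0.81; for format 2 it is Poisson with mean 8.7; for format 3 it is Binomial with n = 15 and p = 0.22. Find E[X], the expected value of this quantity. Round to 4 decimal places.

Component means — 1: 4.86; 2: 8.7; 3: 3.3.
E[X] = 0.26·4.86 + 0.45·8.7 + 0.29·3.3 = 6.1356.

6.1356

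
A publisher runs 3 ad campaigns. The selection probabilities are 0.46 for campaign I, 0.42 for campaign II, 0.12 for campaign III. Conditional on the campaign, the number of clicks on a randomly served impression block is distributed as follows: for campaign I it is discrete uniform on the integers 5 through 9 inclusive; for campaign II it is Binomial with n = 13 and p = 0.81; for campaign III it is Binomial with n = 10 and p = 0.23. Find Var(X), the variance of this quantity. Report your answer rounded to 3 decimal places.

Per component, I: μ=7, E[X²]=51; II: μ=10.53, E[X²]=112.882; III: μ=2.3, E[X²]=7.061.
E[X] = 0.46·7 + 0.42·10.53 + 0.12·2.3 = 7.9186.
E[X²] = 0.46·51 + 0.42·112.882 + 0.12·7.061 = 71.7176.
Var(X) = E[X²] − (E[X])² = 71.7176 − 62.7042 = 9.01337.

9.013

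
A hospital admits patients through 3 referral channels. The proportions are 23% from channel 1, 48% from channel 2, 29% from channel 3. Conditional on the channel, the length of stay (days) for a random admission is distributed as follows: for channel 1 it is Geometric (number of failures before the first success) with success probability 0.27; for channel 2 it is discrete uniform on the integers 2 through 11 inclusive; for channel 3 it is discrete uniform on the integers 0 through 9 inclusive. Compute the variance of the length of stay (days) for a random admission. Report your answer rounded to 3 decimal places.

Per component, 1: μ=2.7037, E[X²]=17.3237; 2: μ=6.5, E[X²]=50.5; 3: μ=4.5, E[X²]=28.5.
E[X] = 0.23·2.7037 + 0.48·6.5 + 0.29·4.5 = 5.04685.
E[X²] = 0.23·17.3237 + 0.48·50.5 + 0.29·28.5 = 36.4895.
Var(X) = E[X²] − (E[X])² = 36.4895 − 25.4707 = 11.0187.

11.019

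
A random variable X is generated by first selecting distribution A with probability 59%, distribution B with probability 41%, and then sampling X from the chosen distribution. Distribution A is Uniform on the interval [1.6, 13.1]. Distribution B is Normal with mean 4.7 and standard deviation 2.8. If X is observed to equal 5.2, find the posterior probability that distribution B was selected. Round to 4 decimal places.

0.5284

Likelihoods f(5.2 | ·): A: 0.0869565; B: 0.140226.
Posterior ∝ prior × likelihood. Numerator for B: 0.41·0.140226 = 0.0574925.
Normalizing constant: 0.59·0.0869565 + 0.41·0.140226 = 0.108797.
P(B | observation) = 0.0574925 / 0.108797 = 0.528439.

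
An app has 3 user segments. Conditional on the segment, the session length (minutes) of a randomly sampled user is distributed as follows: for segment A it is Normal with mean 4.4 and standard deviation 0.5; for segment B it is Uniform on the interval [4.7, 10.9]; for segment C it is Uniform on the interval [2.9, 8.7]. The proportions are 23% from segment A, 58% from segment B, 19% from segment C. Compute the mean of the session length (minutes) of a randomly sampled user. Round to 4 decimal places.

Component means — A: 4.4; B: 7.8; C: 5.8.
E[X] = 0.23·4.4 + 0.58·7.8 + 0.19·5.8 = 6.638.

6.6380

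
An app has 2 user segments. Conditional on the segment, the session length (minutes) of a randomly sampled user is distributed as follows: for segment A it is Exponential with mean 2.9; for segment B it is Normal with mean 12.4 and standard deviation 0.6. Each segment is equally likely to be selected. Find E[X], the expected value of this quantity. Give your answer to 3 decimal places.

7.650

Component means — A: 2.9; B: 12.4.
E[X] = 0.5·2.9 + 0.5·12.4 = 7.65.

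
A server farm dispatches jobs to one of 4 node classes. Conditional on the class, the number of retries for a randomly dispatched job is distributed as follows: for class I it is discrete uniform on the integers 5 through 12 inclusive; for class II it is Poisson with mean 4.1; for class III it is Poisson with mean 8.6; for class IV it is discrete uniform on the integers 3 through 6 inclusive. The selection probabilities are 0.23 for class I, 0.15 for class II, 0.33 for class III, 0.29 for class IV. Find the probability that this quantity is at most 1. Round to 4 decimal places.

0.0133

Conditional on each class, P(X ≤ 1): I: 0; II: 0.0845206; III: 0.00176742; IV: 0.
By total probability, P(X ≤ 1) = 0.23·0 + 0.15·0.0845206 + 0.33·0.00176742 + 0.29·0 = 0.0132613.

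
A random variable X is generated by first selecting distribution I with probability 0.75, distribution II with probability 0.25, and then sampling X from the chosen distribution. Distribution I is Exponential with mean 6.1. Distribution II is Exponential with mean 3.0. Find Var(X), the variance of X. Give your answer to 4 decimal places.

31.9594

Per component, I: μ=6.1, E[X²]=74.42; II: μ=3, E[X²]=18.
E[X] = 0.75·6.1 + 0.25·3 = 5.325.
E[X²] = 0.75·74.42 + 0.25·18 = 60.315.
Var(X) = E[X²] − (E[X])² = 60.315 − 28.3556 = 31.9594.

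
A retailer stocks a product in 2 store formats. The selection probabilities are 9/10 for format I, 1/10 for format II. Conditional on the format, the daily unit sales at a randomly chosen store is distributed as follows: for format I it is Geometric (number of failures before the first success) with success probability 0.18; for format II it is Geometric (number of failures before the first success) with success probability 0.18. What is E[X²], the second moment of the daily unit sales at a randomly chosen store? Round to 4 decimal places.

46.0617

For each component E[X²] = Var + (mean)², giving I: 46.0617; II: 46.0617.
Overall E[X²] = 0.9·46.0617 + 0.1·46.0617 = 46.0617.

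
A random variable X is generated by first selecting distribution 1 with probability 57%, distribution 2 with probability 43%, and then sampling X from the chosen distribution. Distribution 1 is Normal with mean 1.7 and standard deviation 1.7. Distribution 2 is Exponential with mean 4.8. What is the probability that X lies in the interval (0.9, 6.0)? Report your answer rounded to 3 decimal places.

Conditional on each component, P(0.9 < X < 6.0): 1: 0.67532; 2: 0.542524.
By total probability, P(0.9 < X < 6.0) = 0.57·0.67532 + 0.43·0.542524 = 0.618218.

0.618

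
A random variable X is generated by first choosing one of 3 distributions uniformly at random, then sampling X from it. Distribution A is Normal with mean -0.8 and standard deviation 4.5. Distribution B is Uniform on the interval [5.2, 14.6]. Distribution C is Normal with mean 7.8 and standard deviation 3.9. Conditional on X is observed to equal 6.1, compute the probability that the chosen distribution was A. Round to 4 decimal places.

Likelihoods f(6.1 | ·): A: 0.0273628; B: 0.106383; C: 0.0930221.
Posterior ∝ prior × likelihood. Numerator for A: 0.333333·0.0273628 = 0.00912093.
Normalizing constant: 0.333333·0.0273628 + 0.333333·0.106383 + 0.333333·0.0930221 = 0.0755893.
P(A | observation) = 0.00912093 / 0.0755893 = 0.120664.

0.1207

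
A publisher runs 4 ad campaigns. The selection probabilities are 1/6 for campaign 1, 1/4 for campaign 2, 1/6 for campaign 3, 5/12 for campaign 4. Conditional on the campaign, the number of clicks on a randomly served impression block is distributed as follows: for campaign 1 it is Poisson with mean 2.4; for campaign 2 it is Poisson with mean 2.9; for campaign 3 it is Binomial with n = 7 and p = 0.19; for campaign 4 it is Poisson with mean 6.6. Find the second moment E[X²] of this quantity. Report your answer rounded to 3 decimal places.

25.562

For each component E[X²] = Var + (mean)², giving 1: 8.16; 2: 11.31; 3: 2.8462; 4: 50.16.
Overall E[X²] = 0.166667·8.16 + 0.25·11.31 + 0.166667·2.8462 + 0.416667·50.16 = 25.5619.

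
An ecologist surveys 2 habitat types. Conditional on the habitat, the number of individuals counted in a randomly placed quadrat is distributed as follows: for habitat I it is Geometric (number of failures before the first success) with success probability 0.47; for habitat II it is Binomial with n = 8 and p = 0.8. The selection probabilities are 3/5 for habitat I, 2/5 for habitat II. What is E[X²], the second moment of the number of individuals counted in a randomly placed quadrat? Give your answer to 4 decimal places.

19.0985

For each component E[X²] = Var + (mean)², giving I: 3.67089; II: 42.24.
Overall E[X²] = 0.6·3.67089 + 0.4·42.24 = 19.0985.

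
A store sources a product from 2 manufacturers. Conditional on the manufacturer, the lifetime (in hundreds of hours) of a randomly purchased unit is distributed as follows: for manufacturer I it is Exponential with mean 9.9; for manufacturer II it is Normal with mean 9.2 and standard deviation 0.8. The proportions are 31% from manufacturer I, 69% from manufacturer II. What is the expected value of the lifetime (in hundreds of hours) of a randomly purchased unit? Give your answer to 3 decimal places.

Component means — I: 9.9; II: 9.2.
E[X] = 0.31·9.9 + 0.69·9.2 = 9.417.

9.417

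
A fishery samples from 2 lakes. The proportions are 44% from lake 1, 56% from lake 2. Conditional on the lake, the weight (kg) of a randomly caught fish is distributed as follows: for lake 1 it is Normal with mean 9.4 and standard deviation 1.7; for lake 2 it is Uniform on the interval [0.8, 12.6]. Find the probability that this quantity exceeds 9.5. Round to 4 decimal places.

Conditional on each lake, P(X > 9.5): 1: 0.476546; 2: 0.262712.
By total probability, P(X > 9.5) = 0.44·0.476546 + 0.56·0.262712 = 0.356799.

0.3568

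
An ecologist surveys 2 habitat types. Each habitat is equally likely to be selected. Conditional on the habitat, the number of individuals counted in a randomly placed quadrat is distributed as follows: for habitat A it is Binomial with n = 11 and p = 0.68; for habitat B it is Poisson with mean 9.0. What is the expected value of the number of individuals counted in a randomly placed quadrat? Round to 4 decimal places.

8.2400

Component means — A: 7.48; B: 9.
E[X] = 0.5·7.48 + 0.5·9 = 8.24.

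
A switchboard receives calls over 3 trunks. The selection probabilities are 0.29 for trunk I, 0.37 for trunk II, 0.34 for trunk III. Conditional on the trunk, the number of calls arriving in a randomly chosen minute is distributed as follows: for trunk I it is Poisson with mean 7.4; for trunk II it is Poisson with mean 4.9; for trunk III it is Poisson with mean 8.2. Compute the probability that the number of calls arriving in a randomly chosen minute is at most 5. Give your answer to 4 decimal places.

0.3667

Conditional on each trunk, P(X ≤ 5): I: 0.252557; II: 0.633501; III: 0.173594.
By total probability, P(X ≤ 5) = 0.29·0.252557 + 0.37·0.633501 + 0.34·0.173594 = 0.366659.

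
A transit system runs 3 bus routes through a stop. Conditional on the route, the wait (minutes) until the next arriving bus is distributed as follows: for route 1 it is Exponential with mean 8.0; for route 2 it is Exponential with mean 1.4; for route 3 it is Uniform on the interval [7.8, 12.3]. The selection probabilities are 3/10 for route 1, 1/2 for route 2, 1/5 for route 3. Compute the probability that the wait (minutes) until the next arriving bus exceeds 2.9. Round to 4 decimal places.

Conditional on each route, P(X > 2.9): 1: 0.695934; 2: 0.126006; 3: 1.
By total probability, P(X > 2.9) = 0.3·0.695934 + 0.5·0.126006 + 0.2·1 = 0.471783.

0.4718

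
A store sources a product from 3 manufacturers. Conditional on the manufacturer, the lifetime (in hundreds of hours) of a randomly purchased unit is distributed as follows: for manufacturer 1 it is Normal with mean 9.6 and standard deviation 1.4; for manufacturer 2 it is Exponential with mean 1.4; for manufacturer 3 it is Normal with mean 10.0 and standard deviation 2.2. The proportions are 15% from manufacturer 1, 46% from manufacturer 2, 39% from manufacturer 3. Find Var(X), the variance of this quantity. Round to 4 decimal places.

Per component, 1: μ=9.6, E[X²]=94.12; 2: μ=1.4, E[X²]=3.92; 3: μ=10, E[X²]=104.84.
E[X] = 0.15·9.6 + 0.46·1.4 + 0.39·10 = 5.984.
E[X²] = 0.15·94.12 + 0.46·3.92 + 0.39·104.84 = 56.8088.
Var(X) = E[X²] − (E[X])² = 56.8088 − 35.8083 = 21.0005.

21.0005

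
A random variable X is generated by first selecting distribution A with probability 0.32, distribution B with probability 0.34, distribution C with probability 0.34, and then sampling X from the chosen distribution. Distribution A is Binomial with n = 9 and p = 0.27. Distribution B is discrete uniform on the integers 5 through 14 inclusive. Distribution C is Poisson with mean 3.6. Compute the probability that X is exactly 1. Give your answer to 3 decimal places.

0.096

Conditional on each component, P(X = 1): A: 0.19597; B: 0; C: 0.0983654.
By total probability, P(X = 1) = 0.32·0.19597 + 0.34·0 + 0.34·0.0983654 = 0.0961546.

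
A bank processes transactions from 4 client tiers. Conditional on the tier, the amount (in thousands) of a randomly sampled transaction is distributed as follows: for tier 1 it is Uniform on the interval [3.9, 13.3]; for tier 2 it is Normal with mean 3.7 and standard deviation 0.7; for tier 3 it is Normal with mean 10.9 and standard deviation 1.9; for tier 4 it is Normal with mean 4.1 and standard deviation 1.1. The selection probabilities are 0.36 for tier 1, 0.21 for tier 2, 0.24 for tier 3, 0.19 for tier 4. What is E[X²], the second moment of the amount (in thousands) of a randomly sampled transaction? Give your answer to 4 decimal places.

For each component E[X²] = Var + (mean)², giving 1: 81.3233; 2: 14.18; 3: 122.42; 4: 18.02.
Overall E[X²] = 0.36·81.3233 + 0.21·14.18 + 0.24·122.42 + 0.19·18.02 = 65.0588.

65.0588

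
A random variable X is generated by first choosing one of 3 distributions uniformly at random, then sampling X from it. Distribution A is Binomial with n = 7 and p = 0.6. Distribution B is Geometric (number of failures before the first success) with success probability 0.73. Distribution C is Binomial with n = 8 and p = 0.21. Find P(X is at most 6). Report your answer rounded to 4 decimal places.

0.9906

Conditional on each component, P(X ≤ 6): A: 0.972006; B: 0.999895; C: 0.999882.
By total probability, P(X ≤ 6) = 0.333333·0.972006 + 0.333333·0.999895 + 0.333333·0.999882 = 0.990595.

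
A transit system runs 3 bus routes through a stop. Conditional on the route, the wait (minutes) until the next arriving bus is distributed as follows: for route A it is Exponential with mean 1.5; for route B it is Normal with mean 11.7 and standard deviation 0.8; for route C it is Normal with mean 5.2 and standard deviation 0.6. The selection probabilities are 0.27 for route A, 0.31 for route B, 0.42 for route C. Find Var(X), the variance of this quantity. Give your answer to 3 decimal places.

16.719

Per component, A: μ=1.5, E[X²]=4.5; B: μ=11.7, E[X²]=137.53; C: μ=5.2, E[X²]=27.4.
E[X] = 0.27·1.5 + 0.31·11.7 + 0.42·5.2 = 6.216.
E[X²] = 0.27·4.5 + 0.31·137.53 + 0.42·27.4 = 55.3573.
Var(X) = E[X²] − (E[X])² = 55.3573 − 38.6387 = 16.7186.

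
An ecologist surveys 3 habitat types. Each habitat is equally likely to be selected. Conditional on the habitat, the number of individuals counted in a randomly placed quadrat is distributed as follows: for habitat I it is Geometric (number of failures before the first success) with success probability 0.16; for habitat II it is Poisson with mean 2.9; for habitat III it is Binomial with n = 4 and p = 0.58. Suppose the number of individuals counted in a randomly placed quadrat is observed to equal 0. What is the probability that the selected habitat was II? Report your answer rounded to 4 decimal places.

Likelihoods P(X=0 | ·): I: 0.16; II: 0.0550232; III: 0.031117.
Posterior ∝ prior × likelihood. Numerator for II: 0.333333·0.0550232 = 0.0183411.
Normalizing constant: 0.333333·0.16 + 0.333333·0.0550232 + 0.333333·0.031117 = 0.0820467.
P(II | observation) = 0.0183411 / 0.0820467 = 0.223544.

0.2235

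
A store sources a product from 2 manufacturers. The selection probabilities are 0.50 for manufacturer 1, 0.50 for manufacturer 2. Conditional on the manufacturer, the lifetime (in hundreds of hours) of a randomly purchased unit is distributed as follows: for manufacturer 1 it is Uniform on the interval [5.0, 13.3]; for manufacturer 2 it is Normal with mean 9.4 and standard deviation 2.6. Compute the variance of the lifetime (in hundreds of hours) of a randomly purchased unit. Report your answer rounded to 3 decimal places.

6.266

Per component, 1: μ=9.15, E[X²]=89.4633; 2: μ=9.4, E[X²]=95.12.
E[X] = 0.5·9.15 + 0.5·9.4 = 9.275.
E[X²] = 0.5·89.4633 + 0.5·95.12 = 92.2917.
Var(X) = E[X²] − (E[X])² = 92.2917 − 86.0256 = 6.26604.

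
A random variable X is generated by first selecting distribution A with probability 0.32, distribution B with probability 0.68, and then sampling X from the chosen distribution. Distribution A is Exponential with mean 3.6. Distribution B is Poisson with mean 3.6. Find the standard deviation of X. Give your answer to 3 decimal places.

Per component, A: μ=3.6, E[X²]=25.92; B: μ=3.6, E[X²]=16.56.
E[X] = 0.32·3.6 + 0.68·3.6 = 3.6.
E[X²] = 0.32·25.92 + 0.68·16.56 = 19.5552.
Var(X) = E[X²] − (E[X])² = 19.5552 − 12.96 = 6.5952.
SD(X) = √6.5952 = 2.56811.

2.568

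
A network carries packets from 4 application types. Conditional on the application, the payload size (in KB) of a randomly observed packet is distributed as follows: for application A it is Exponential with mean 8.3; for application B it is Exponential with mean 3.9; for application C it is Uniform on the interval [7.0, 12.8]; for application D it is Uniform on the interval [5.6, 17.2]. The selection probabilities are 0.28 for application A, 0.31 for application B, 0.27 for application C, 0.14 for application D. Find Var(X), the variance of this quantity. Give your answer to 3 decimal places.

Per component, A: μ=8.3, E[X²]=137.78; B: μ=3.9, E[X²]=30.42; C: μ=9.9, E[X²]=100.813; D: μ=11.4, E[X²]=141.173.
E[X] = 0.28·8.3 + 0.31·3.9 + 0.27·9.9 + 0.14·11.4 = 7.802.
E[X²] = 0.28·137.78 + 0.31·30.42 + 0.27·100.813 + 0.14·141.173 = 94.9925.
Var(X) = E[X²] − (E[X])² = 94.9925 − 60.8712 = 34.1213.

34.121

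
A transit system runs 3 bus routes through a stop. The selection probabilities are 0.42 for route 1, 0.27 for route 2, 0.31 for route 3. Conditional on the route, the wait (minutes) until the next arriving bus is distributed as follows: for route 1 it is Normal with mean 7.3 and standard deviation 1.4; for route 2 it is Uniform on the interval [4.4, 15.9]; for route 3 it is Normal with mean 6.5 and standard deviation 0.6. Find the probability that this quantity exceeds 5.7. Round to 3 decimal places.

Conditional on each route, P(X > 5.7): 1: 0.873451; 2: 0.886957; 3: 0.908789.
By total probability, P(X > 5.7) = 0.42·0.873451 + 0.27·0.886957 + 0.31·0.908789 = 0.888052.

0.888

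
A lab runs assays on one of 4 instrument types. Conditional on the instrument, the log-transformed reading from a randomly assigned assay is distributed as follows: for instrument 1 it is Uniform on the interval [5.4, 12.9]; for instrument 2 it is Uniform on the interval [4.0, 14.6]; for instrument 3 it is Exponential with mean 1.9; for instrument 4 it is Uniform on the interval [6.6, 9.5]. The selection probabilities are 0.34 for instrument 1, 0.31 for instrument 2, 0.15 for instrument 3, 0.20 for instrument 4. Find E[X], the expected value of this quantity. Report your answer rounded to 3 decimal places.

7.889

Component means — 1: 9.15; 2: 9.3; 3: 1.9; 4: 8.05.
E[X] = 0.34·9.15 + 0.31·9.3 + 0.15·1.9 + 0.2·8.05 = 7.889.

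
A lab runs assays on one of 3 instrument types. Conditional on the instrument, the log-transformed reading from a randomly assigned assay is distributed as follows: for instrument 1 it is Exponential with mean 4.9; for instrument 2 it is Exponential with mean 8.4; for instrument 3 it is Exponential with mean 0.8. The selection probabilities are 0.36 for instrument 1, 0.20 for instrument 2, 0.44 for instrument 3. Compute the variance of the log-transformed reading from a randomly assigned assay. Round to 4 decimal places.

31.6648

Per component, 1: μ=4.9, E[X²]=48.02; 2: μ=8.4, E[X²]=141.12; 3: μ=0.8, E[X²]=1.28.
E[X] = 0.36·4.9 + 0.2·8.4 + 0.44·0.8 = 3.796.
E[X²] = 0.36·48.02 + 0.2·141.12 + 0.44·1.28 = 46.0744.
Var(X) = E[X²] − (E[X])² = 46.0744 − 14.4096 = 31.6648.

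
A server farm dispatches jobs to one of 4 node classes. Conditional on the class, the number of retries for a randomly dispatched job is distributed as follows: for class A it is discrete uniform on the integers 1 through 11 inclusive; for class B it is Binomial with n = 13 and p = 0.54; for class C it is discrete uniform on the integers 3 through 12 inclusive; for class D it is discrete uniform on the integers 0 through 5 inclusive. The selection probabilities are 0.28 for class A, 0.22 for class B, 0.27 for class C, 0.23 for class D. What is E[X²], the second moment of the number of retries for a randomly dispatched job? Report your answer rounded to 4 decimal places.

For each component E[X²] = Var + (mean)², giving A: 46; B: 52.5096; C: 64.5; D: 9.16667.
Overall E[X²] = 0.28·46 + 0.22·52.5096 + 0.27·64.5 + 0.23·9.16667 = 43.9554.

43.9554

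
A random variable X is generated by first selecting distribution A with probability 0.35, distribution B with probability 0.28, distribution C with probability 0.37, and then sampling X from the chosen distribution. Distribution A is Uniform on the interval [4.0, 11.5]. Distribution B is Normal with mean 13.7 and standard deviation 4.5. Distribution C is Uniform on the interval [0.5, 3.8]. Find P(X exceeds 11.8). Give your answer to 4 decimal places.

0.1858

Conditional on each component, P(X > 11.8): A: 0; B: 0.663569; C: 0.
By total probability, P(X > 11.8) = 0.35·0 + 0.28·0.663569 + 0.37·0 = 0.185799.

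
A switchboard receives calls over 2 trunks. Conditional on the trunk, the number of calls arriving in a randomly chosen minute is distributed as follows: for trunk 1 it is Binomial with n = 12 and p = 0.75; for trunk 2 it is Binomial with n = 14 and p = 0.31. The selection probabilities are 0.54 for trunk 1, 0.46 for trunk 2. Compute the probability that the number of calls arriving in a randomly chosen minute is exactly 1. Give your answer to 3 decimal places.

0.016

Conditional on each trunk, P(X = 1): 1: 2.14577e-06; 2: 0.0348761.
By total probability, P(X = 1) = 0.54·2.14577e-06 + 0.46·0.0348761 = 0.0160442.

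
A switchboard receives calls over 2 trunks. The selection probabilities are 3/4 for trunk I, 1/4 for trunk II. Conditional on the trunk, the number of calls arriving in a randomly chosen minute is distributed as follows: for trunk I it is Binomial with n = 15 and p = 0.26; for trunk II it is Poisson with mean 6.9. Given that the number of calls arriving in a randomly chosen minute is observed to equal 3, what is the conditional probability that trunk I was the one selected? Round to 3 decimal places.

0.921

Likelihoods P(X=3 | ·): I: 0.215631; II: 0.0551778.
Posterior ∝ prior × likelihood. Numerator for I: 0.75·0.215631 = 0.161724.
Normalizing constant: 0.75·0.215631 + 0.25·0.0551778 = 0.175518.
P(I | observation) = 0.161724 / 0.175518 = 0.921407.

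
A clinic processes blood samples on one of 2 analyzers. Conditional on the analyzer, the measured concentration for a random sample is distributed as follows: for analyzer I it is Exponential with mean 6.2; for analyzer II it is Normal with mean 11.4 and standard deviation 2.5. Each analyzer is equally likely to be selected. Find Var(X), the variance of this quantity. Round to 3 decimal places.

Per component, I: μ=6.2, E[X²]=76.88; II: μ=11.4, E[X²]=136.21.
E[X] = 0.5·6.2 + 0.5·11.4 = 8.8.
E[X²] = 0.5·76.88 + 0.5·136.21 = 106.545.
Var(X) = E[X²] − (E[X])² = 106.545 − 77.44 = 29.105.

29.105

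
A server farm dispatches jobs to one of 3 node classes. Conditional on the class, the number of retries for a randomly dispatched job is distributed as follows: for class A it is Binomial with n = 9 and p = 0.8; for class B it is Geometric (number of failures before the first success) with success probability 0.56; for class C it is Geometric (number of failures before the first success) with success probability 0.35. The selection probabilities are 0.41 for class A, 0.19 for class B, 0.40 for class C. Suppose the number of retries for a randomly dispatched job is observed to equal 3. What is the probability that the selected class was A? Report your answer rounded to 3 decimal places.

Likelihoods P(X=3 | ·): A: 0.00275251; B: 0.047703; C: 0.0961188.
Posterior ∝ prior × likelihood. Numerator for A: 0.41·0.00275251 = 0.00112853.
Normalizing constant: 0.41·0.00275251 + 0.19·0.047703 + 0.4·0.0961188 = 0.0486396.
P(A | observation) = 0.00112853 / 0.0486396 = 0.0232019.

0.023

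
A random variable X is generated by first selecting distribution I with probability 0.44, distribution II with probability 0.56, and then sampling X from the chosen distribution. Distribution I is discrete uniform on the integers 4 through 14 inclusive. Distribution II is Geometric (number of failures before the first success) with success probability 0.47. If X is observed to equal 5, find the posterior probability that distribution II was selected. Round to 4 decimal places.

0.2158

Likelihoods P(X=5 | ·): I: 0.0909091; II: 0.0196552.
Posterior ∝ prior × likelihood. Numerator for II: 0.56·0.0196552 = 0.0110069.
Normalizing constant: 0.44·0.0909091 + 0.56·0.0196552 = 0.0510069.
P(II | observation) = 0.0110069 / 0.0510069 = 0.215792.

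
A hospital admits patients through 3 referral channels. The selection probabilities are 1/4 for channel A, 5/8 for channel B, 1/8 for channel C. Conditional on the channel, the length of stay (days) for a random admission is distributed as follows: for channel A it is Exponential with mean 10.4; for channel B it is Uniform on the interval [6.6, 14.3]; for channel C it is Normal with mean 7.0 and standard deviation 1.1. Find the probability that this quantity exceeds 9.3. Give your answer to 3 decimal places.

0.510

Conditional on each channel, P(X > 9.3): A: 0.408922; B: 0.649351; C: 0.0182681.
By total probability, P(X > 9.3) = 0.25·0.408922 + 0.625·0.649351 + 0.125·0.0182681 = 0.510358.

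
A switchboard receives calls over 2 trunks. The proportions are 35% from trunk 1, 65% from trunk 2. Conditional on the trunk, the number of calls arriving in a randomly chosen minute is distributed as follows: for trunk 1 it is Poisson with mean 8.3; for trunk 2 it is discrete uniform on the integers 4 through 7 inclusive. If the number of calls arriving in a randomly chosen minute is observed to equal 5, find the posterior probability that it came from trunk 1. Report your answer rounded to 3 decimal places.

0.149

Likelihoods P(X=5 | ·): 1: 0.0815765; 2: 0.25.
Posterior ∝ prior × likelihood. Numerator for 1: 0.35·0.0815765 = 0.0285518.
Normalizing constant: 0.35·0.0815765 + 0.65·0.25 = 0.191052.
P(1 | observation) = 0.0285518 / 0.191052 = 0.149445.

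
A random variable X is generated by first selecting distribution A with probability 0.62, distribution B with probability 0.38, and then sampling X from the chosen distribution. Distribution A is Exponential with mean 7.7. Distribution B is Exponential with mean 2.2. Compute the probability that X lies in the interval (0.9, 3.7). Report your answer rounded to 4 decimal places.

0.3499

Conditional on each component, P(0.9 < X < 3.7): A: 0.271227; B: 0.478218.
By total probability, P(0.9 < X < 3.7) = 0.62·0.271227 + 0.38·0.478218 = 0.349884.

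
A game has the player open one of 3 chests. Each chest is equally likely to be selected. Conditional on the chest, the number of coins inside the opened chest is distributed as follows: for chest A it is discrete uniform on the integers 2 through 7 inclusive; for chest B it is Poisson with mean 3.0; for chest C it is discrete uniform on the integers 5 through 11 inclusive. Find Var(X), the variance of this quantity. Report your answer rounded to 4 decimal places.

7.6944

Per component, A: μ=4.5, E[X²]=23.1667; B: μ=3, E[X²]=12; C: μ=8, E[X²]=68.
E[X] = 0.333333·4.5 + 0.333333·3 + 0.333333·8 = 5.16667.
E[X²] = 0.333333·23.1667 + 0.333333·12 + 0.333333·68 = 34.3889.
Var(X) = E[X²] − (E[X])² = 34.3889 − 26.6944 = 7.69444.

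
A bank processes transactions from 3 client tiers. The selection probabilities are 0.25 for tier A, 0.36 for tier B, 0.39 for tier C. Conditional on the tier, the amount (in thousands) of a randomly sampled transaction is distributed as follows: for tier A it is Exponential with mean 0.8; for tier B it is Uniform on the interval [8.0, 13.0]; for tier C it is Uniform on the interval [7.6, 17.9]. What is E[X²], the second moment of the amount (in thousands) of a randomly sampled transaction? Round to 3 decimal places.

107.607

For each component E[X²] = Var + (mean)², giving A: 1.28; B: 112.333; C: 171.403.
Overall E[X²] = 0.25·1.28 + 0.36·112.333 + 0.39·171.403 = 107.607.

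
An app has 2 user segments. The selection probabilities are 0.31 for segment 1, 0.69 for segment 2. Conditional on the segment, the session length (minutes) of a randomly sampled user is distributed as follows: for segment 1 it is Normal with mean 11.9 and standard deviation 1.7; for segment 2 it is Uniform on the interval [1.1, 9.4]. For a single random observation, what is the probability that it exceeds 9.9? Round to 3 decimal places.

0.273

Conditional on each segment, P(X > 9.9): 1: 0.880297; 2: 0.
By total probability, P(X > 9.9) = 0.31·0.880297 + 0.69·0 = 0.272892.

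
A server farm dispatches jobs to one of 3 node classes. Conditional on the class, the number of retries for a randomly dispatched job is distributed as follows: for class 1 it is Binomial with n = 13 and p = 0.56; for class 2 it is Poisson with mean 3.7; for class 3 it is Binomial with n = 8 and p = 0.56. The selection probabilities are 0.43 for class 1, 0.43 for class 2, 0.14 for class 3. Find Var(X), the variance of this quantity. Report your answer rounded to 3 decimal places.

Per component, 1: μ=7.28, E[X²]=56.2016; 2: μ=3.7, E[X²]=17.39; 3: μ=4.48, E[X²]=22.0416.
E[X] = 0.43·7.28 + 0.43·3.7 + 0.14·4.48 = 5.3486.
E[X²] = 0.43·56.2016 + 0.43·17.39 + 0.14·22.0416 = 34.7302.
Var(X) = E[X²] − (E[X])² = 34.7302 − 28.6075 = 6.12269.

6.123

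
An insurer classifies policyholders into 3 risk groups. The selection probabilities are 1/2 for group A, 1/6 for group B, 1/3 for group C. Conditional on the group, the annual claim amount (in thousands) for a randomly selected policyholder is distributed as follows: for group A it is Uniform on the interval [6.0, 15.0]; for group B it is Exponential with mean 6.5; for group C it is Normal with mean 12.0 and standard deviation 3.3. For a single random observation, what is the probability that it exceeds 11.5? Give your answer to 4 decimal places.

Conditional on each group, P(X > 11.5): A: 0.388889; B: 0.170464; C: 0.560215.
By total probability, P(X > 11.5) = 0.5·0.388889 + 0.166667·0.170464 + 0.333333·0.560215 = 0.409594.

0.4096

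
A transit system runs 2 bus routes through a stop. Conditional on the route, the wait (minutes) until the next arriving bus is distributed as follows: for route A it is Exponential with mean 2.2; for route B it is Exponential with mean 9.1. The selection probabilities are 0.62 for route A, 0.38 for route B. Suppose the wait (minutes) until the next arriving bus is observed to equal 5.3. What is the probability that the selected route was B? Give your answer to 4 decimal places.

0.4793

Likelihoods f(5.3 | ·): A: 0.0408623; B: 0.0613787.
Posterior ∝ prior × likelihood. Numerator for B: 0.38·0.0613787 = 0.0233239.
Normalizing constant: 0.62·0.0408623 + 0.38·0.0613787 = 0.0486585.
P(B | observation) = 0.0233239 / 0.0486585 = 0.479339.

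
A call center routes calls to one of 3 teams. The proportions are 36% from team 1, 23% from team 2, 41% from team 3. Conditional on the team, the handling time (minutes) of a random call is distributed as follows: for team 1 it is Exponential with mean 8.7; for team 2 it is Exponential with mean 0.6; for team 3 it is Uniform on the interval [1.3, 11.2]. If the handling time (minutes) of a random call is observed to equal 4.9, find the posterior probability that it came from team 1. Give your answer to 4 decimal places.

Likelihoods f(4.9 | ·): 1: 0.0654452; 2: 0.000473272; 3: 0.10101.
Posterior ∝ prior × likelihood. Numerator for 1: 0.36·0.0654452 = 0.0235603.
Normalizing constant: 0.36·0.0654452 + 0.23·0.000473272 + 0.41·0.10101 = 0.0650833.
P(1 | observation) = 0.0235603 / 0.0650833 = 0.362002.

0.3620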